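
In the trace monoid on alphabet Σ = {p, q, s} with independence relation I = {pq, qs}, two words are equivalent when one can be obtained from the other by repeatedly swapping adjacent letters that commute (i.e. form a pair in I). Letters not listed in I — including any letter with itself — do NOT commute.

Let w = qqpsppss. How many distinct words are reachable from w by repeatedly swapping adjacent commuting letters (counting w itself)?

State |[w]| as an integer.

28

0(q) covers ∅
1(q) covers 0:q
2(p) covers ∅
3(s) covers 2:p
4(p) covers 3:s
5(p) covers 4:p
6(s) covers 5:p
7(s) covers 6:s
floor of heap: 0:q, 2:p
completions by unplaced set U, small U first (add the entries for U minus each lowest piece of U):
  |U|=1: {1}:1  {7}:1
  |U|=2: {0,1}:1  {1,7}:2  {6,7}:1
  |U|=3: {0,1,7}:3  {1,6,7}:3  {5,6,7}:1
  |U|=4: {0,1,6,7}:6  {1,5,6,7}:4  {4,5,6,7}:1
  |U|=5: {0,1,5,6,7}:10  {1,4,5,6,7}:5  {3,4,5,6,7}:1
  |U|=6: {0,1,4,5,6,7}:15  {1,3,4,5,6,7}:6  {2,3,4,5,6,7}:1
  start at 0(q): 7
  start at 2(p): 21
sum over floor = 28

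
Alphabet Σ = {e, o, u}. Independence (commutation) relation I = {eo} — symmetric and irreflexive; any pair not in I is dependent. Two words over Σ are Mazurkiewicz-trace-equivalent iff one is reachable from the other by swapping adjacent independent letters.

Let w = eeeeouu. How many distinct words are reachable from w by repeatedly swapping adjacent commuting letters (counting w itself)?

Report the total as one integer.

drop 0:e onto floor
drop 1:e onto {0:e}
drop 2:e onto {1:e}
drop 3:e onto {2:e}
drop 4:o onto floor
drop 5:u onto {3:e, 4:o}
drop 6:u onto {5:u}
ground layer = {0:e, 4:o}
drop-orders for the pieces not yet dropped (sum over which currently-grounded one goes next):
  1 to go: {6} 1
  2 to go: {5,6} 1
  3 to go: {3,5,6} 1  {4,5,6} 1
  4 to go: {2,3,5,6} 1  {3,4,5,6} 2
  5 to go: {1,2,3,5,6} 1  {2,3,4,5,6} 3
  if 0:e drops first: 4 orders
  if 4:o drops first: 1 orders
heap linearizations: 5

5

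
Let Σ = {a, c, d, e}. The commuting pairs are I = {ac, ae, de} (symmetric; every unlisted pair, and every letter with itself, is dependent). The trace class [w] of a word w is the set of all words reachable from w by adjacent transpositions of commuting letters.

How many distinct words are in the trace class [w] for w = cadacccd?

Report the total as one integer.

8

0(c) covers ∅
1(a) covers ∅
2(d) covers 0:c, 1:a
3(a) covers 2:d
4(c) covers 2:d
5(c) covers 4:c
6(c) covers 5:c
7(d) covers 3:a, 6:c
floor of heap: 0:c, 1:a
completions by unplaced set U, small U first (add the entries for U minus each lowest piece of U):
  |U|=1: {7}:1
  |U|=2: {3,7}:1  {6,7}:1
  |U|=3: {3,6,7}:2  {5,6,7}:1
  |U|=4: {3,5,6,7}:3  {4,5,6,7}:1
  |U|=5: {3,4,5,6,7}:4
  |U|=6: {2,3,4,5,6,7}:4
  start at 0(c): 4
  start at 1(a): 4
sum over floor = 8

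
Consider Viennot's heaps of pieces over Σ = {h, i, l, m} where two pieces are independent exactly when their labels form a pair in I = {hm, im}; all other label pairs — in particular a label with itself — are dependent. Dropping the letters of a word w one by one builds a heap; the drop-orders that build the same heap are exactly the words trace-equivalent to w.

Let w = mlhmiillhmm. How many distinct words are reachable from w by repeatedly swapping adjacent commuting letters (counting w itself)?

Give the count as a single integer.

12

0(m) covers ∅
1(l) covers 0:m
2(h) covers 1:l
3(m) covers 1:l
4(i) covers 2:h
5(i) covers 4:i
6(l) covers 3:m, 5:i
7(l) covers 6:l
8(h) covers 7:l
9(m) covers 7:l
10(m) covers 9:m
floor of heap: 0:m
completions by unplaced set U, small U first (add the entries for U minus each lowest piece of U):
  |U|=1: {8}:1  {10}:1
  |U|=2: {8,10}:2  {9,10}:1
  |U|=3: {8,9,10}:3
  |U|=4: {7,8,9,10}:3
  |U|=5: {6,7,8,9,10}:3
  |U|=6: {3,6,7,8,9,10}:3  {5,6,7,8,9,10}:3
  |U|=7: {3,5,6,7,8,9,10}:6  {4,5,6,7,8,9,10}:3
  |U|=8: {2,4,5,6,7,8,9,10}:3  {3,4,5,6,7,8,9,10}:9
  |U|=9: {2,3,4,5,6,7,8,9,10}:12
  start at 0(m): 12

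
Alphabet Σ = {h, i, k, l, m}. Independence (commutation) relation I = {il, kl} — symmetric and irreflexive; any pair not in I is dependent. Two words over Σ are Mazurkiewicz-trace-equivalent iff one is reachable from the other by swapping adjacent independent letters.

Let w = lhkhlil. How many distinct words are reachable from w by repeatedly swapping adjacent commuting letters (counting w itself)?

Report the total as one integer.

drop 0:l onto floor
drop 1:h onto {0:l}
drop 2:k onto {1:h}
drop 3:h onto {2:k}
drop 4:l onto {3:h}
drop 5:i onto {3:h}
drop 6:l onto {4:l}
ground layer = {0:l}
drop-orders for the pieces not yet dropped (sum over which currently-grounded one goes next):
  1 to go: {5} 1  {6} 1
  2 to go: {4,6} 1  {5,6} 2
  3 to go: {4,5,6} 3
  4 to go: {3,4,5,6} 3
  5 to go: {2,3,4,5,6} 3
  if 0:l drops first: 3 orders

3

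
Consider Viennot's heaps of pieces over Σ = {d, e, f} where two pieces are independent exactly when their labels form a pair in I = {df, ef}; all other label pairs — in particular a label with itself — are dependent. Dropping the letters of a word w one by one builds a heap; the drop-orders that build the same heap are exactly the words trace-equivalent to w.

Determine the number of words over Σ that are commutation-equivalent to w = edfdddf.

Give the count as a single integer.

21

drop 0:e onto floor
drop 1:d onto {0:e}
drop 2:f onto floor
drop 3:d onto {1:d}
drop 4:d onto {3:d}
drop 5:d onto {4:d}
drop 6:f onto {2:f}
ground layer = {0:e, 2:f}
drop-orders for the pieces not yet dropped (sum over which currently-grounded one goes next):
  1 to go: {5} 1  {6} 1
  2 to go: {2,6} 1  {4,5} 1  {5,6} 2
  3 to go: {2,5,6} 3  {3,4,5} 1  {4,5,6} 3
  4 to go: {1,3,4,5} 1  {2,4,5,6} 6  {3,4,5,6} 4
  5 to go: {0,1,3,4,5} 1  {1,3,4,5,6} 5  {2,3,4,5,6} 10
  if 0:e drops first: 15 orders
  if 2:f drops first: 6 orders
heap linearizations: 21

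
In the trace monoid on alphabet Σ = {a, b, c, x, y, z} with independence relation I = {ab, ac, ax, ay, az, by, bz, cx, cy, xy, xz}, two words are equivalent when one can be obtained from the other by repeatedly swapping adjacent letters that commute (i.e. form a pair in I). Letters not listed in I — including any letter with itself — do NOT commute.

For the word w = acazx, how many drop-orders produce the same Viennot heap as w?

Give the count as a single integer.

30

0(a) covers ∅
1(c) covers ∅
2(a) covers 0:a
3(z) covers 1:c
4(x) covers ∅
floor of heap: 0:a, 1:c, 4:x
completions by unplaced set U, small U first (add the entries for U minus each lowest piece of U):
  |U|=1: {2}:1  {3}:1  {4}:1
  |U|=2: {0,2}:1  {1,3}:1  {2,3}:2  {2,4}:2  {3,4}:2
  |U|=3: {0,2,3}:3  {0,2,4}:3  {1,2,3}:3  {1,3,4}:3  {2,3,4}:6
  start at 0(a): 12
  start at 1(c): 12
  start at 4(x): 6
sum over floor = 30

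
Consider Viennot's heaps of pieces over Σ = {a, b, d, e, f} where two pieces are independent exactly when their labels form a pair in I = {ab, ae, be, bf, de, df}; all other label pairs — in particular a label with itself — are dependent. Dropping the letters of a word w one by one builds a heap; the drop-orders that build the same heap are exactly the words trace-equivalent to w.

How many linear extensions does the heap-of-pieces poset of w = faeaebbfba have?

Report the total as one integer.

720

#0=f has no predecessor
#1=a depends on [0:f]
#2=e depends on [0:f]
#3=a depends on [1:a]
#4=e depends on [2:e]
#5=b has no predecessor
#6=b depends on [5:b]
#7=f depends on [3:a, 4:e]
#8=b depends on [6:b]
#9=a depends on [7:f]
sources: [0:f, 5:b]
N(rest) = Σ N(rest − s) over sources s of rest; N(one piece) = 1:
  size 1 → [8]=1  [9]=1
  size 2 → [6,8]=1  [7,9]=1  [8,9]=2
  size 3 → [3,7,9]=1  [4,7,9]=1  [5,6,8]=1  [6,8,9]=3  [7,8,9]=3
  size 4 → [1,3,7,9]=1  [2,4,7,9]=1  [3,4,7,9]=2  [3,7,8,9]=4  [4,7,8,9]=4  [5,6,8,9]=4  [6,7,8,9]=6
  size 5 → [1,3,4,7,9]=3  [1,3,7,8,9]=5  [2,3,4,7,9]=3  [2,4,7,8,9]=5  [3,4,7,8,9]=10  [3,6,7,8,9]=10  [4,6,7,8,9]=10  [5,6,7,8,9]=10
  size 6 → [1,2,3,4,7,9]=6  [1,3,4,7,8,9]=18  [1,3,6,7,8,9]=15  [2,3,4,7,8,9]=18  [2,4,6,7,8,9]=15  [3,4,6,7,8,9]=30  [3,5,6,7,8,9]=20  [4,5,6,7,8,9]=20
  size 7 → [0,1,2,3,4,7,9]=6  [1,2,3,4,7,8,9]=42  [1,3,4,6,7,8,9]=63  [1,3,5,6,7,8,9]=35  [2,3,4,6,7,8,9]=63  [2,4,5,6,7,8,9]=35  [3,4,5,6,7,8,9]=70
  size 8 → [0,1,2,3,4,7,8,9]=48  [1,2,3,4,6,7,8,9]=168  [1,3,4,5,6,7,8,9]=168  [2,3,4,5,6,7,8,9]=168
  first=0(f) contributes 504
  first=5(b) contributes 216
|[w]| = 720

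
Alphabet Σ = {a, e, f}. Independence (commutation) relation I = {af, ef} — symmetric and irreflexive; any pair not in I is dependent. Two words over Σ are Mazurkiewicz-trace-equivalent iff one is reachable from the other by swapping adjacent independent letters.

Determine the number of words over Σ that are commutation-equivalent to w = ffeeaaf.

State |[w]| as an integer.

35

drop 0:f onto floor
drop 1:f onto {0:f}
drop 2:e onto floor
drop 3:e onto {2:e}
drop 4:a onto {3:e}
drop 5:a onto {4:a}
drop 6:f onto {1:f}
ground layer = {0:f, 2:e}
drop-orders for the pieces not yet dropped (sum over which currently-grounded one goes next):
  1 to go: {5} 1  {6} 1
  2 to go: {1,6} 1  {4,5} 1  {5,6} 2
  3 to go: {0,1,6} 1  {1,5,6} 3  {3,4,5} 1  {4,5,6} 3
  4 to go: {0,1,5,6} 4  {1,4,5,6} 6  {2,3,4,5} 1  {3,4,5,6} 4
  5 to go: {0,1,4,5,6} 10  {1,3,4,5,6} 10  {2,3,4,5,6} 5
  if 0:f drops first: 15 orders
  if 2:e drops first: 20 orders
heap linearizations: 35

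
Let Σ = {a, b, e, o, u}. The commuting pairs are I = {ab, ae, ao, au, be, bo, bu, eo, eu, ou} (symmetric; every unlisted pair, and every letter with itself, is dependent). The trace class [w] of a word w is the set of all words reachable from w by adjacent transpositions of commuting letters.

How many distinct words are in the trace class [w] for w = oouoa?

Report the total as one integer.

20

0(o) covers ∅
1(o) covers 0:o
2(u) covers ∅
3(o) covers 1:o
4(a) covers ∅
floor of heap: 0:o, 2:u, 4:a
completions by unplaced set U, small U first (add the entries for U minus each lowest piece of U):
  |U|=1: {2}:1  {3}:1  {4}:1
  |U|=2: {1,3}:1  {2,3}:2  {2,4}:2  {3,4}:2
  |U|=3: {0,1,3}:1  {1,2,3}:3  {1,3,4}:3  {2,3,4}:6
  start at 0(o): 12
  start at 2(u): 4
  start at 4(a): 4
sum over floor = 20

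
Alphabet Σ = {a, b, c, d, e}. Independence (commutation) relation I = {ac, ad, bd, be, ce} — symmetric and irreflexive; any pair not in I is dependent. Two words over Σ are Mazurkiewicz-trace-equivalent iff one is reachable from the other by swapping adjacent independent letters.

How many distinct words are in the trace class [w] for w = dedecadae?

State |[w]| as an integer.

0(d) covers ∅
1(e) covers 0:d
2(d) covers 1:e
3(e) covers 2:d
4(c) covers 2:d
5(a) covers 3:e
6(d) covers 3:e, 4:c
7(a) covers 5:a
8(e) covers 6:d, 7:a
floor of heap: 0:d
completions by unplaced set U, small U first (add the entries for U minus each lowest piece of U):
  |U|=1: {8}:1
  |U|=2: {6,8}:1  {7,8}:1
  |U|=3: {4,6,8}:1  {5,7,8}:1  {6,7,8}:2
  |U|=4: {4,6,7,8}:3  {5,6,7,8}:3
  |U|=5: {3,5,6,7,8}:3  {4,5,6,7,8}:6
  |U|=6: {3,4,5,6,7,8}:9
  |U|=7: {2,3,4,5,6,7,8}:9
  start at 0(d): 9

9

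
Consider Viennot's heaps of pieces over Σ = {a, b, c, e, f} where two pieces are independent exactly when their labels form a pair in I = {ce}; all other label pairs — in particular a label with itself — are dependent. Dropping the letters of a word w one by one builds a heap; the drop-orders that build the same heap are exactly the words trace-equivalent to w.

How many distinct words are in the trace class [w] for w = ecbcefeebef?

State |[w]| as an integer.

4

0(e) covers ∅
1(c) covers ∅
2(b) covers 0:e, 1:c
3(c) covers 2:b
4(e) covers 2:b
5(f) covers 3:c, 4:e
6(e) covers 5:f
7(e) covers 6:e
8(b) covers 7:e
9(e) covers 8:b
10(f) covers 9:e
floor of heap: 0:e, 1:c
completions by unplaced set U, small U first (add the entries for U minus each lowest piece of U):
  |U|=1: {10}:1
  |U|=2: {9,10}:1
  |U|=3: {8,9,10}:1
  |U|=4: {7,8,9,10}:1
  |U|=5: {6,7,8,9,10}:1
  |U|=6: {5,6,7,8,9,10}:1
  |U|=7: {3,5,6,7,8,9,10}:1  {4,5,6,7,8,9,10}:1
  |U|=8: {3,4,5,6,7,8,9,10}:2
  |U|=9: {2,3,4,5,6,7,8,9,10}:2
  start at 0(e): 2
  start at 1(c): 2
sum over floor = 4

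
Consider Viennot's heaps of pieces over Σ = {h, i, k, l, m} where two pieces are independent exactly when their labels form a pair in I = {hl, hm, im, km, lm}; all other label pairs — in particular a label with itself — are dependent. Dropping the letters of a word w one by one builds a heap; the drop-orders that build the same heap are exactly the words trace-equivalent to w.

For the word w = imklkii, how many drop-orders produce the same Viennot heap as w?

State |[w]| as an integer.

0(i) covers ∅
1(m) covers ∅
2(k) covers 0:i
3(l) covers 2:k
4(k) covers 3:l
5(i) covers 4:k
6(i) covers 5:i
floor of heap: 0:i, 1:m
completions by unplaced set U, small U first (add the entries for U minus each lowest piece of U):
  |U|=1: {1}:1  {6}:1
  |U|=2: {1,6}:2  {5,6}:1
  |U|=3: {1,5,6}:3  {4,5,6}:1
  |U|=4: {1,4,5,6}:4  {3,4,5,6}:1
  |U|=5: {1,3,4,5,6}:5  {2,3,4,5,6}:1
  start at 0(i): 6
  start at 1(m): 1
sum over floor = 7

7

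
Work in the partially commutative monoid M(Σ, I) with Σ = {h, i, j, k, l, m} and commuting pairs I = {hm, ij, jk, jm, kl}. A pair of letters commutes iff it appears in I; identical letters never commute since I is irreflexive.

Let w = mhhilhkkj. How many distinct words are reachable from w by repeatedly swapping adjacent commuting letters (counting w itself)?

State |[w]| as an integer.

9

0(m) covers ∅
1(h) covers ∅
2(h) covers 1:h
3(i) covers 0:m, 2:h
4(l) covers 3:i
5(h) covers 4:l
6(k) covers 5:h
7(k) covers 6:k
8(j) covers 5:h
floor of heap: 0:m, 1:h
completions by unplaced set U, small U first (add the entries for U minus each lowest piece of U):
  |U|=1: {7}:1  {8}:1
  |U|=2: {6,7}:1  {7,8}:2
  |U|=3: {6,7,8}:3
  |U|=4: {5,6,7,8}:3
  |U|=5: {4,5,6,7,8}:3
  |U|=6: {3,4,5,6,7,8}:3
  |U|=7: {0,3,4,5,6,7,8}:3  {2,3,4,5,6,7,8}:3
  start at 0(m): 3
  start at 1(h): 6
sum over floor = 9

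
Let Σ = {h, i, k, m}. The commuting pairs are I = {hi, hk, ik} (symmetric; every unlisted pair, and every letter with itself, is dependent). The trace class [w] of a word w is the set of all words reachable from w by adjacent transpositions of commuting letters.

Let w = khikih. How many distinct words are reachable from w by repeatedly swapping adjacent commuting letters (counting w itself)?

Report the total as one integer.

#0=k has no predecessor
#1=h has no predecessor
#2=i has no predecessor
#3=k depends on [0:k]
#4=i depends on [2:i]
#5=h depends on [1:h]
sources: [0:k, 1:h, 2:i]
N(rest) = Σ N(rest − s) over sources s of rest; N(one piece) = 1:
  size 1 → [3]=1  [4]=1  [5]=1
  size 2 → [0,3]=1  [1,5]=1  [2,4]=1  [3,4]=2  [3,5]=2  [4,5]=2
  size 3 → [0,3,4]=3  [0,3,5]=3  [1,3,5]=3  [1,4,5]=3  [2,3,4]=3  [2,4,5]=3  [3,4,5]=6
  size 4 → [0,1,3,5]=6  [0,2,3,4]=6  [0,3,4,5]=12  [1,2,4,5]=6  [1,3,4,5]=12  [2,3,4,5]=12
  first=0(k) contributes 30
  first=1(h) contributes 30
  first=2(i) contributes 30
|[w]| = 90

90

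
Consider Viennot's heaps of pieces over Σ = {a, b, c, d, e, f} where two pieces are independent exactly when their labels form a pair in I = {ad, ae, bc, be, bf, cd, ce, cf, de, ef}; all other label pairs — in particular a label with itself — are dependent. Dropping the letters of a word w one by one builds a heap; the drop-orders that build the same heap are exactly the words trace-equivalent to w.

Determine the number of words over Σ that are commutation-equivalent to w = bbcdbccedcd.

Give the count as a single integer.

drop 0:b onto floor
drop 1:b onto {0:b}
drop 2:c onto floor
drop 3:d onto {1:b}
drop 4:b onto {3:d}
drop 5:c onto {2:c}
drop 6:c onto {5:c}
drop 7:e onto floor
drop 8:d onto {4:b}
drop 9:c onto {6:c}
drop 10:d onto {8:d}
ground layer = {0:b, 2:c, 7:e}
drop-orders for the pieces not yet dropped (sum over which currently-grounded one goes next):
  1 to go: {7} 1  {9} 1  {10} 1
  2 to go: {6,9} 1  {7,9} 2  {7,10} 2  {8,10} 1  {9,10} 2
  3 to go: {4,8,10} 1  {5,6,9} 1  {6,7,9} 3  {6,9,10} 3  {7,8,10} 3  {7,9,10} 6  {8,9,10} 3
  4 to go: {2,5,6,9} 1  {3,4,8,10} 1  {4,7,8,10} 4  {4,8,9,10} 4  {5,6,7,9} 4  {5,6,9,10} 4  {6,7,9,10} 12  {6,8,9,10} 6  {7,8,9,10} 12
  5 to go: {1,3,4,8,10} 1  {2,5,6,7,9} 5  {2,5,6,9,10} 5  {3,4,7,8,10} 5  {3,4,8,9,10} 5  {4,6,8,9,10} 10  {4,7,8,9,10} 20  {5,6,7,9,10} 20  {5,6,8,9,10} 10  {6,7,8,9,10} 30
  6 to go: {0,1,3,4,8,10} 1  {1,3,4,7,8,10} 6  {1,3,4,8,9,10} 6  {2,5,6,7,9,10} 30  {2,5,6,8,9,10} 15  {3,4,6,8,9,10} 15  {3,4,7,8,9,10} 30  {4,5,6,8,9,10} 20  {4,6,7,8,9,10} 60  {5,6,7,8,9,10} 60
  7 to go: {0,1,3,4,7,8,10} 7  {0,1,3,4,8,9,10} 7  {1,3,4,6,8,9,10} 21  {1,3,4,7,8,9,10} 42  {2,4,5,6,8,9,10} 35  {2,5,6,7,8,9,10} 105  {3,4,5,6,8,9,10} 35  {3,4,6,7,8,9,10} 105  {4,5,6,7,8,9,10} 140
  8 to go: {0,1,3,4,6,8,9,10} 28  {0,1,3,4,7,8,9,10} 56  {1,3,4,5,6,8,9,10} 56  {1,3,4,6,7,8,9,10} 168  {2,3,4,5,6,8,9,10} 70  {2,4,5,6,7,8,9,10} 280  {3,4,5,6,7,8,9,10} 280
  9 to go: {0,1,3,4,5,6,8,9,10} 84  {0,1,3,4,6,7,8,9,10} 252  {1,2,3,4,5,6,8,9,10} 126  {1,3,4,5,6,7,8,9,10} 504  {2,3,4,5,6,7,8,9,10} 630
  if 0:b drops first: 1260 orders
  if 2:c drops first: 840 orders
  if 7:e drops first: 210 orders
heap linearizations: 2310

2310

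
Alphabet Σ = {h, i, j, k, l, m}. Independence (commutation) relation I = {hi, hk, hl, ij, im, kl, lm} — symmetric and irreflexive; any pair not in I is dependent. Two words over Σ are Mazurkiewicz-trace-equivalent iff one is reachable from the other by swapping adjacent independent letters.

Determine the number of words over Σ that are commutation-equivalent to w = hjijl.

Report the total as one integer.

4

#0=h has no predecessor
#1=j depends on [0:h]
#2=i has no predecessor
#3=j depends on [1:j]
#4=l depends on [2:i, 3:j]
sources: [0:h, 2:i]
N(rest) = Σ N(rest − s) over sources s of rest; N(one piece) = 1:
  size 1 → [4]=1
  size 2 → [2,4]=1  [3,4]=1
  size 3 → [1,3,4]=1  [2,3,4]=2
  first=0(h) contributes 3
  first=2(i) contributes 1
|[w]| = 4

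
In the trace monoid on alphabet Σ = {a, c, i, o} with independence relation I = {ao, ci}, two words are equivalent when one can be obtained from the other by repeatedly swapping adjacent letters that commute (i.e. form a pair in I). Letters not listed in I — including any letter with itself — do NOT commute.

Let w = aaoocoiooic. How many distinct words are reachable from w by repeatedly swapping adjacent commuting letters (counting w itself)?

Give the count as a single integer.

0(a) covers ∅
1(a) covers 0:a
2(o) covers ∅
3(o) covers 2:o
4(c) covers 1:a, 3:o
5(o) covers 4:c
6(i) covers 5:o
7(o) covers 6:i
8(o) covers 7:o
9(i) covers 8:o
10(c) covers 8:o
floor of heap: 0:a, 2:o
completions by unplaced set U, small U first (add the entries for U minus each lowest piece of U):
  |U|=1: {9}:1  {10}:1
  |U|=2: {9,10}:2
  |U|=3: {8,9,10}:2
  |U|=4: {7,8,9,10}:2
  |U|=5: {6,7,8,9,10}:2
  |U|=6: {5,6,7,8,9,10}:2
  |U|=7: {4,5,6,7,8,9,10}:2
  |U|=8: {1,4,5,6,7,8,9,10}:2  {3,4,5,6,7,8,9,10}:2
  |U|=9: {0,1,4,5,6,7,8,9,10}:2  {1,3,4,5,6,7,8,9,10}:4  {2,3,4,5,6,7,8,9,10}:2
  start at 0(a): 6
  start at 2(o): 6
sum over floor = 12

12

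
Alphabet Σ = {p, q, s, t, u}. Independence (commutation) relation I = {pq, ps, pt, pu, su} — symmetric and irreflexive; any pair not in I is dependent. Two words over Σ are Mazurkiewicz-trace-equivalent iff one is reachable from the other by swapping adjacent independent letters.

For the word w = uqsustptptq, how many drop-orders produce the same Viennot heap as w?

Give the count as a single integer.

165

0(u) covers ∅
1(q) covers 0:u
2(s) covers 1:q
3(u) covers 1:q
4(s) covers 2:s
5(t) covers 3:u, 4:s
6(p) covers ∅
7(t) covers 5:t
8(p) covers 6:p
9(t) covers 7:t
10(q) covers 9:t
floor of heap: 0:u, 6:p
completions by unplaced set U, small U first (add the entries for U minus each lowest piece of U):
  |U|=1: {8}:1  {10}:1
  |U|=2: {6,8}:1  {8,10}:2  {9,10}:1
  |U|=3: {6,8,10}:3  {7,9,10}:1  {8,9,10}:3
  |U|=4: {5,7,9,10}:1  {6,8,9,10}:6  {7,8,9,10}:4
  |U|=5: {3,5,7,9,10}:1  {4,5,7,9,10}:1  {5,7,8,9,10}:5  {6,7,8,9,10}:10
  |U|=6: {2,4,5,7,9,10}:1  {3,4,5,7,9,10}:2  {3,5,7,8,9,10}:6  {4,5,7,8,9,10}:6  {5,6,7,8,9,10}:15
  |U|=7: {2,3,4,5,7,9,10}:3  {2,4,5,7,8,9,10}:7  {3,4,5,7,8,9,10}:14  {3,5,6,7,8,9,10}:21  {4,5,6,7,8,9,10}:21
  |U|=8: {1,2,3,4,5,7,9,10}:3  {2,3,4,5,7,8,9,10}:24  {2,4,5,6,7,8,9,10}:28  {3,4,5,6,7,8,9,10}:56
  |U|=9: {0,1,2,3,4,5,7,9,10}:3  {1,2,3,4,5,7,8,9,10}:27  {2,3,4,5,6,7,8,9,10}:108
  start at 0(u): 135
  start at 6(p): 30
sum over floor = 165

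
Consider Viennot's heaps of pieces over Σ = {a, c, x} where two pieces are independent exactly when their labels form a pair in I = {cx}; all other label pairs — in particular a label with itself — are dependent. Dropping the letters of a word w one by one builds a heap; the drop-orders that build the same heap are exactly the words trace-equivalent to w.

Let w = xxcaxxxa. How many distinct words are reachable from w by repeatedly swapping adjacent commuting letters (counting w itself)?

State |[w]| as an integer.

#0=x has no predecessor
#1=x depends on [0:x]
#2=c has no predecessor
#3=a depends on [1:x, 2:c]
#4=x depends on [3:a]
#5=x depends on [4:x]
#6=x depends on [5:x]
#7=a depends on [6:x]
sources: [0:x, 2:c]
N(rest) = Σ N(rest − s) over sources s of rest; N(one piece) = 1:
  size 1 → [7]=1
  size 2 → [6,7]=1
  size 3 → [5,6,7]=1
  size 4 → [4,5,6,7]=1
  size 5 → [3,4,5,6,7]=1
  size 6 → [1,3,4,5,6,7]=1  [2,3,4,5,6,7]=1
  first=0(x) contributes 2
  first=2(c) contributes 1
|[w]| = 3

3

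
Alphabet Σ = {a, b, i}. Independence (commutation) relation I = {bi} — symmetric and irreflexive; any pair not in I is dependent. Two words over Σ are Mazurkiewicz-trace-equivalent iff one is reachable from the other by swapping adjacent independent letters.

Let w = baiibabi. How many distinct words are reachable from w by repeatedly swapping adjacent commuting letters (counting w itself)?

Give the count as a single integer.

6

0(b) covers ∅
1(a) covers 0:b
2(i) covers 1:a
3(i) covers 2:i
4(b) covers 1:a
5(a) covers 3:i, 4:b
6(b) covers 5:a
7(i) covers 5:a
floor of heap: 0:b
completions by unplaced set U, small U first (add the entries for U minus each lowest piece of U):
  |U|=1: {6}:1  {7}:1
  |U|=2: {6,7}:2
  |U|=3: {5,6,7}:2
  |U|=4: {3,5,6,7}:2  {4,5,6,7}:2
  |U|=5: {2,3,5,6,7}:2  {3,4,5,6,7}:4
  |U|=6: {2,3,4,5,6,7}:6
  start at 0(b): 6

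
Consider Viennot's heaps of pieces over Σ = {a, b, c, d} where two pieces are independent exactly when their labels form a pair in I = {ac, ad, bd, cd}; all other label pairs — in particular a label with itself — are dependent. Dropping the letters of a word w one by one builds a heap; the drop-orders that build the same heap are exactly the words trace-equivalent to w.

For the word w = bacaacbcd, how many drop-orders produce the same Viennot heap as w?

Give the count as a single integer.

90

0(b) covers ∅
1(a) covers 0:b
2(c) covers 0:b
3(a) covers 1:a
4(a) covers 3:a
5(c) covers 2:c
6(b) covers 4:a, 5:c
7(c) covers 6:b
8(d) covers ∅
floor of heap: 0:b, 8:d
completions by unplaced set U, small U first (add the entries for U minus each lowest piece of U):
  |U|=1: {7}:1  {8}:1
  |U|=2: {6,7}:1  {7,8}:2
  |U|=3: {4,6,7}:1  {5,6,7}:1  {6,7,8}:3
  |U|=4: {2,5,6,7}:1  {3,4,6,7}:1  {4,5,6,7}:2  {4,6,7,8}:4  {5,6,7,8}:4
  |U|=5: {1,3,4,6,7}:1  {2,4,5,6,7}:3  {2,5,6,7,8}:5  {3,4,5,6,7}:3  {3,4,6,7,8}:5  {4,5,6,7,8}:10
  |U|=6: {1,3,4,5,6,7}:4  {1,3,4,6,7,8}:6  {2,3,4,5,6,7}:6  {2,4,5,6,7,8}:18  {3,4,5,6,7,8}:18
  |U|=7: {1,2,3,4,5,6,7}:10  {1,3,4,5,6,7,8}:28  {2,3,4,5,6,7,8}:42
  start at 0(b): 80
  start at 8(d): 10
sum over floor = 90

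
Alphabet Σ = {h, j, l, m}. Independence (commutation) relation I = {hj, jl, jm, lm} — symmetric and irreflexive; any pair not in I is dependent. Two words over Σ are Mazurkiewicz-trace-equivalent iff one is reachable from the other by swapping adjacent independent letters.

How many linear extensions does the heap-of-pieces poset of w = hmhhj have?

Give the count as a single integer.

piece 0:h — minimal
piece 1:m rests on {0:h}
piece 2:h rests on {1:m}
piece 3:h rests on {2:h}
piece 4:j — minimal
minimal pieces: {0:h, 4:j}
ways to finish when only these pieces remain (= sum over removing one remaining piece with nothing left below it):
  1 left: {3}→1  {4}→1
  2 left: {2,3}→1  {3,4}→2
  3 left: {1,2,3}→1  {2,3,4}→3
  placing 0:h first → 4 extensions
  placing 4:j first → 1 extensions
total linear extensions = 5

5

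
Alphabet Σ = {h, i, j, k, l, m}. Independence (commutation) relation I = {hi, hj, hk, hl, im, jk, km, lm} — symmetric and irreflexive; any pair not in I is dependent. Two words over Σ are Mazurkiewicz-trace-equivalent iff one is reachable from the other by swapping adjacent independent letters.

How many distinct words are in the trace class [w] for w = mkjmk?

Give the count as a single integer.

10

0(m) covers ∅
1(k) covers ∅
2(j) covers 0:m
3(m) covers 2:j
4(k) covers 1:k
floor of heap: 0:m, 1:k
completions by unplaced set U, small U first (add the entries for U minus each lowest piece of U):
  |U|=1: {3}:1  {4}:1
  |U|=2: {1,4}:1  {2,3}:1  {3,4}:2
  |U|=3: {0,2,3}:1  {1,3,4}:3  {2,3,4}:3
  start at 0(m): 6
  start at 1(k): 4
sum over floor = 10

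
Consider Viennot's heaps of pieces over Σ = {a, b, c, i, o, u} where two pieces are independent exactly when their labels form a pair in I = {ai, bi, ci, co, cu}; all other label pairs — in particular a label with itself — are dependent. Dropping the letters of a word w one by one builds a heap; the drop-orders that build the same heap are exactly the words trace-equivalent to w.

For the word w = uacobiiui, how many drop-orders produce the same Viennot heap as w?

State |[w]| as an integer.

#0=u has no predecessor
#1=a depends on [0:u]
#2=c depends on [1:a]
#3=o depends on [1:a]
#4=b depends on [2:c, 3:o]
#5=i depends on [3:o]
#6=i depends on [5:i]
#7=u depends on [4:b, 6:i]
#8=i depends on [7:u]
sources: [0:u]
N(rest) = Σ N(rest − s) over sources s of rest; N(one piece) = 1:
  size 1 → [8]=1
  size 2 → [7,8]=1
  size 3 → [4,7,8]=1  [6,7,8]=1
  size 4 → [2,4,7,8]=1  [4,6,7,8]=2  [5,6,7,8]=1
  size 5 → [2,4,6,7,8]=3  [4,5,6,7,8]=3
  size 6 → [2,4,5,6,7,8]=6  [3,4,5,6,7,8]=3
  size 7 → [2,3,4,5,6,7,8]=9
  first=0(u) contributes 9

9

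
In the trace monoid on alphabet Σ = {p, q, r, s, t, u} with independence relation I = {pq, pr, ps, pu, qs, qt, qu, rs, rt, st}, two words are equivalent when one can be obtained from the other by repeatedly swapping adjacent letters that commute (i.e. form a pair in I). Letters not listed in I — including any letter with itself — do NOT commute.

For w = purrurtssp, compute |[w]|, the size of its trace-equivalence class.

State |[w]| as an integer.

180

drop 0:p onto floor
drop 1:u onto floor
drop 2:r onto {1:u}
drop 3:r onto {2:r}
drop 4:u onto {3:r}
drop 5:r onto {4:u}
drop 6:t onto {0:p, 4:u}
drop 7:s onto {4:u}
drop 8:s onto {7:s}
drop 9:p onto {6:t}
ground layer = {0:p, 1:u}
drop-orders for the pieces not yet dropped (sum over which currently-grounded one goes next):
  1 to go: {5} 1  {8} 1  {9} 1
  2 to go: {5,8} 2  {5,9} 2  {6,9} 1  {7,8} 1  {8,9} 2
  3 to go: {0,6,9} 1  {5,6,9} 3  {5,7,8} 3  {5,8,9} 6  {6,8,9} 3  {7,8,9} 3
  4 to go: {0,5,6,9} 4  {0,6,8,9} 4  {5,6,8,9} 12  {5,7,8,9} 12  {6,7,8,9} 6
  5 to go: {0,5,6,8,9} 20  {0,6,7,8,9} 10  {5,6,7,8,9} 30
  6 to go: {0,5,6,7,8,9} 60  {4,5,6,7,8,9} 30
  7 to go: {0,4,5,6,7,8,9} 90  {3,4,5,6,7,8,9} 30
  8 to go: {0,3,4,5,6,7,8,9} 120  {2,3,4,5,6,7,8,9} 30
  if 0:p drops first: 30 orders
  if 1:u drops first: 150 orders
heap linearizations: 180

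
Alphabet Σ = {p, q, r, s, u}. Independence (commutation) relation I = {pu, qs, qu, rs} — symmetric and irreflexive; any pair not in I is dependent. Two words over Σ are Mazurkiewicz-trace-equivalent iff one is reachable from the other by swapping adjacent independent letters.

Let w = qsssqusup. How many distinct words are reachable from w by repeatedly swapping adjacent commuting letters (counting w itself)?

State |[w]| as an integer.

49

piece 0:q — minimal
piece 1:s — minimal
piece 2:s rests on {1:s}
piece 3:s rests on {2:s}
piece 4:q rests on {0:q}
piece 5:u rests on {3:s}
piece 6:s rests on {5:u}
piece 7:u rests on {6:s}
piece 8:p rests on {4:q, 6:s}
minimal pieces: {0:q, 1:s}
ways to finish when only these pieces remain (= sum over removing one remaining piece with nothing left below it):
  1 left: {7}→1  {8}→1
  2 left: {4,8}→1  {7,8}→2
  3 left: {0,4,8}→1  {4,7,8}→3  {6,7,8}→2
  4 left: {0,4,7,8}→4  {4,6,7,8}→5  {5,6,7,8}→2
  5 left: {0,4,6,7,8}→9  {3,5,6,7,8}→2  {4,5,6,7,8}→7
  6 left: {0,4,5,6,7,8}→16  {2,3,5,6,7,8}→2  {3,4,5,6,7,8}→9
  7 left: {0,3,4,5,6,7,8}→25  {1,2,3,5,6,7,8}→2  {2,3,4,5,6,7,8}→11
  placing 0:q first → 13 extensions
  placing 1:s first → 36 extensions
total linear extensions = 49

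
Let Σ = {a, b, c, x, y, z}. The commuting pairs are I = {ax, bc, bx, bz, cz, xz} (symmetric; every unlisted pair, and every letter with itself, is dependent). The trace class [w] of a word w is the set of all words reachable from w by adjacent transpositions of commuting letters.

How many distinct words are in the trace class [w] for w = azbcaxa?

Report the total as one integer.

piece 0:a — minimal
piece 1:z rests on {0:a}
piece 2:b rests on {0:a}
piece 3:c rests on {0:a}
piece 4:a rests on {1:z, 2:b, 3:c}
piece 5:x rests on {3:c}
piece 6:a rests on {4:a}
minimal pieces: {0:a}
ways to finish when only these pieces remain (= sum over removing one remaining piece with nothing left below it):
  1 left: {5}→1  {6}→1
  2 left: {4,6}→1  {5,6}→2
  3 left: {1,4,6}→1  {2,4,6}→1  {4,5,6}→3
  4 left: {1,2,4,6}→2  {1,4,5,6}→4  {2,4,5,6}→4  {3,4,5,6}→3
  5 left: {1,2,4,5,6}→10  {1,3,4,5,6}→7  {2,3,4,5,6}→7
  placing 0:a first → 24 extensions

24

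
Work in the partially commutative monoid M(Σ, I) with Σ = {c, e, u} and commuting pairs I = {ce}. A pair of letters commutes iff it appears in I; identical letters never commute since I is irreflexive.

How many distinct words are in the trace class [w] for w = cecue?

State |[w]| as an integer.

0(c) covers ∅
1(e) covers ∅
2(c) covers 0:c
3(u) covers 1:e, 2:c
4(e) covers 3:u
floor of heap: 0:c, 1:e
completions by unplaced set U, small U first (add the entries for U minus each lowest piece of U):
  |U|=1: {4}:1
  |U|=2: {3,4}:1
  |U|=3: {1,3,4}:1  {2,3,4}:1
  start at 0(c): 2
  start at 1(e): 1
sum over floor = 3

3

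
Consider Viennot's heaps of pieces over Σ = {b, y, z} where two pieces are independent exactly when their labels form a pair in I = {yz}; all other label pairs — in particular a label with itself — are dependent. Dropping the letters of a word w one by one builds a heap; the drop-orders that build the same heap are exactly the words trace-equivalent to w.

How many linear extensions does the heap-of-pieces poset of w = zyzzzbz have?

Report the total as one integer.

drop 0:z onto floor
drop 1:y onto floor
drop 2:z onto {0:z}
drop 3:z onto {2:z}
drop 4:z onto {3:z}
drop 5:b onto {1:y, 4:z}
drop 6:z onto {5:b}
ground layer = {0:z, 1:y}
drop-orders for the pieces not yet dropped (sum over which currently-grounded one goes next):
  1 to go: {6} 1
  2 to go: {5,6} 1
  3 to go: {1,5,6} 1  {4,5,6} 1
  4 to go: {1,4,5,6} 2  {3,4,5,6} 1
  5 to go: {1,3,4,5,6} 3  {2,3,4,5,6} 1
  if 0:z drops first: 4 orders
  if 1:y drops first: 1 orders
heap linearizations: 5

5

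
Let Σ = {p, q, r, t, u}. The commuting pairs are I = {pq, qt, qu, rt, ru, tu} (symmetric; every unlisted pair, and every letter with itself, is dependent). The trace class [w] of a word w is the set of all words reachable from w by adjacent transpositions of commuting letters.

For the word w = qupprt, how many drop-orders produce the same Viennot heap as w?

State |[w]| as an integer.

0(q) covers ∅
1(u) covers ∅
2(p) covers 1:u
3(p) covers 2:p
4(r) covers 0:q, 3:p
5(t) covers 3:p
floor of heap: 0:q, 1:u
completions by unplaced set U, small U first (add the entries for U minus each lowest piece of U):
  |U|=1: {4}:1  {5}:1
  |U|=2: {0,4}:1  {4,5}:2
  |U|=3: {0,4,5}:3  {3,4,5}:2
  |U|=4: {0,3,4,5}:5  {2,3,4,5}:2
  start at 0(q): 2
  start at 1(u): 7
sum over floor = 9

9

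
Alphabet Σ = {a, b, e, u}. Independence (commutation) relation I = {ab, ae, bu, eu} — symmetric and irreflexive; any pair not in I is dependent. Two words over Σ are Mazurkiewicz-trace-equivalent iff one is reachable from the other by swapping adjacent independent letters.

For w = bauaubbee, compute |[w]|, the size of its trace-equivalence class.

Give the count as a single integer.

0(b) covers ∅
1(a) covers ∅
2(u) covers 1:a
3(a) covers 2:u
4(u) covers 3:a
5(b) covers 0:b
6(b) covers 5:b
7(e) covers 6:b
8(e) covers 7:e
floor of heap: 0:b, 1:a
completions by unplaced set U, small U first (add the entries for U minus each lowest piece of U):
  |U|=1: {4}:1  {8}:1
  |U|=2: {3,4}:1  {4,8}:2  {7,8}:1
  |U|=3: {2,3,4}:1  {3,4,8}:3  {4,7,8}:3  {6,7,8}:1
  |U|=4: {1,2,3,4}:1  {2,3,4,8}:4  {3,4,7,8}:6  {4,6,7,8}:4  {5,6,7,8}:1
  |U|=5: {0,5,6,7,8}:1  {1,2,3,4,8}:5  {2,3,4,7,8}:10  {3,4,6,7,8}:10  {4,5,6,7,8}:5
  |U|=6: {0,4,5,6,7,8}:6  {1,2,3,4,7,8}:15  {2,3,4,6,7,8}:20  {3,4,5,6,7,8}:15
  |U|=7: {0,3,4,5,6,7,8}:21  {1,2,3,4,6,7,8}:35  {2,3,4,5,6,7,8}:35
  start at 0(b): 70
  start at 1(a): 56
sum over floor = 126

126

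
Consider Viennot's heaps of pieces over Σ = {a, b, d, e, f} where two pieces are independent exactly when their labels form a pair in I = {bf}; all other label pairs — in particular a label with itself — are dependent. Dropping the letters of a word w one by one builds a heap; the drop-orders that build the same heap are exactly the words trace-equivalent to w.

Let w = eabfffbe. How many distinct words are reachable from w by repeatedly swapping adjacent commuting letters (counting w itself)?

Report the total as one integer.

10

0(e) covers ∅
1(a) covers 0:e
2(b) covers 1:a
3(f) covers 1:a
4(f) covers 3:f
5(f) covers 4:f
6(b) covers 2:b
7(e) covers 5:f, 6:b
floor of heap: 0:e
completions by unplaced set U, small U first (add the entries for U minus each lowest piece of U):
  |U|=1: {7}:1
  |U|=2: {5,7}:1  {6,7}:1
  |U|=3: {2,6,7}:1  {4,5,7}:1  {5,6,7}:2
  |U|=4: {2,5,6,7}:3  {3,4,5,7}:1  {4,5,6,7}:3
  |U|=5: {2,4,5,6,7}:6  {3,4,5,6,7}:4
  |U|=6: {2,3,4,5,6,7}:10
  start at 0(e): 10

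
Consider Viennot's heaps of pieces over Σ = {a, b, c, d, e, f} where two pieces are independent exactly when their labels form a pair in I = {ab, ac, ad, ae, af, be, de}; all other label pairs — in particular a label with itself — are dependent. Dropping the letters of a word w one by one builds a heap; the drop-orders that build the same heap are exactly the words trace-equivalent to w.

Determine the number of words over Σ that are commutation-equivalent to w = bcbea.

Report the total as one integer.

piece 0:b — minimal
piece 1:c rests on {0:b}
piece 2:b rests on {1:c}
piece 3:e rests on {1:c}
piece 4:a — minimal
minimal pieces: {0:b, 4:a}
ways to finish when only these pieces remain (= sum over removing one remaining piece with nothing left below it):
  1 left: {2}→1  {3}→1  {4}→1
  2 left: {2,3}→2  {2,4}→2  {3,4}→2
  3 left: {1,2,3}→2  {2,3,4}→6
  placing 0:b first → 8 extensions
  placing 4:a first → 2 extensions
total linear extensions = 10

10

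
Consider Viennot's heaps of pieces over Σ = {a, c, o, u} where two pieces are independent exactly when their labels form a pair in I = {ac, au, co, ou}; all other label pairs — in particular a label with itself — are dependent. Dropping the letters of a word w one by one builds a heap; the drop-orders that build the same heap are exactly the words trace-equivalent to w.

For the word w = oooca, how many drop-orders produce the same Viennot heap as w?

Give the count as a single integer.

5

#0=o has no predecessor
#1=o depends on [0:o]
#2=o depends on [1:o]
#3=c has no predecessor
#4=a depends on [2:o]
sources: [0:o, 3:c]
N(rest) = Σ N(rest − s) over sources s of rest; N(one piece) = 1:
  size 1 → [3]=1  [4]=1
  size 2 → [2,4]=1  [3,4]=2
  size 3 → [1,2,4]=1  [2,3,4]=3
  first=0(o) contributes 4
  first=3(c) contributes 1
|[w]| = 5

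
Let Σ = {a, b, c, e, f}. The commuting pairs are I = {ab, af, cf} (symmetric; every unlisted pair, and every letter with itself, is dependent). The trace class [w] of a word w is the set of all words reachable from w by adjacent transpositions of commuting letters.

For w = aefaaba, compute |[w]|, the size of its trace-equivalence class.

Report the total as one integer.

10

0(a) covers ∅
1(e) covers 0:a
2(f) covers 1:e
3(a) covers 1:e
4(a) covers 3:a
5(b) covers 2:f
6(a) covers 4:a
floor of heap: 0:a
completions by unplaced set U, small U first (add the entries for U minus each lowest piece of U):
  |U|=1: {5}:1  {6}:1
  |U|=2: {2,5}:1  {4,6}:1  {5,6}:2
  |U|=3: {2,5,6}:3  {3,4,6}:1  {4,5,6}:3
  |U|=4: {2,4,5,6}:6  {3,4,5,6}:4
  |U|=5: {2,3,4,5,6}:10
  start at 0(a): 10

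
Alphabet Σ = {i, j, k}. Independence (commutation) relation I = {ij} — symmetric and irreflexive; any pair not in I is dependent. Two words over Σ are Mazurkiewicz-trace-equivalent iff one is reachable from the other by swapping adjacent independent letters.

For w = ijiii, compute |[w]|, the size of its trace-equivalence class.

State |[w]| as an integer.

drop 0:i onto floor
drop 1:j onto floor
drop 2:i onto {0:i}
drop 3:i onto {2:i}
drop 4:i onto {3:i}
ground layer = {0:i, 1:j}
drop-orders for the pieces not yet dropped (sum over which currently-grounded one goes next):
  1 to go: {1} 1  {4} 1
  2 to go: {1,4} 2  {3,4} 1
  3 to go: {1,3,4} 3  {2,3,4} 1
  if 0:i drops first: 4 orders
  if 1:j drops first: 1 orders
heap linearizations: 5

5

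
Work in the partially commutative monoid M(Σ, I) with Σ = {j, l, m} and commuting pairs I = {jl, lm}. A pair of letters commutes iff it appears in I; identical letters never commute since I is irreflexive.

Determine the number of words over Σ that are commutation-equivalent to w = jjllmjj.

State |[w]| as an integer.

0(j) covers ∅
1(j) covers 0:j
2(l) covers ∅
3(l) covers 2:l
4(m) covers 1:j
5(j) covers 4:m
6(j) covers 5:j
floor of heap: 0:j, 2:l
completions by unplaced set U, small U first (add the entries for U minus each lowest piece of U):
  |U|=1: {3}:1  {6}:1
  |U|=2: {2,3}:1  {3,6}:2  {5,6}:1
  |U|=3: {2,3,6}:3  {3,5,6}:3  {4,5,6}:1
  |U|=4: {1,4,5,6}:1  {2,3,5,6}:6  {3,4,5,6}:4
  |U|=5: {0,1,4,5,6}:1  {1,3,4,5,6}:5  {2,3,4,5,6}:10
  start at 0(j): 15
  start at 2(l): 6
sum over floor = 21

21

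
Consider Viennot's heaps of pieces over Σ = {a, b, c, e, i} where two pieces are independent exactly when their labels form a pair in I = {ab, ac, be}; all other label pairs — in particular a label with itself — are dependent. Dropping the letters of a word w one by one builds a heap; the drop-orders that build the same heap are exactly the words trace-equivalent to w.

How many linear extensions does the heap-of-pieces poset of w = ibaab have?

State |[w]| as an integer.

6

#0=i has no predecessor
#1=b depends on [0:i]
#2=a depends on [0:i]
#3=a depends on [2:a]
#4=b depends on [1:b]
sources: [0:i]
N(rest) = Σ N(rest − s) over sources s of rest; N(one piece) = 1:
  size 1 → [3]=1  [4]=1
  size 2 → [1,4]=1  [2,3]=1  [3,4]=2
  size 3 → [1,3,4]=3  [2,3,4]=3
  first=0(i) contributes 6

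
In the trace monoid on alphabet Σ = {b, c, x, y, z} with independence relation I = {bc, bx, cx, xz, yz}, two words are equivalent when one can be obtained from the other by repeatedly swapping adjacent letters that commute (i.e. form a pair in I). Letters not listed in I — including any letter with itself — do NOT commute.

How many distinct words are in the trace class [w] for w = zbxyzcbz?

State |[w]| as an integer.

14

0(z) covers ∅
1(b) covers 0:z
2(x) covers ∅
3(y) covers 1:b, 2:x
4(z) covers 1:b
5(c) covers 3:y, 4:z
6(b) covers 3:y, 4:z
7(z) covers 5:c, 6:b
floor of heap: 0:z, 2:x
completions by unplaced set U, small U first (add the entries for U minus each lowest piece of U):
  |U|=1: {7}:1
  |U|=2: {5,7}:1  {6,7}:1
  |U|=3: {5,6,7}:2
  |U|=4: {3,5,6,7}:2  {4,5,6,7}:2
  |U|=5: {2,3,5,6,7}:2  {3,4,5,6,7}:4
  |U|=6: {1,3,4,5,6,7}:4  {2,3,4,5,6,7}:6
  start at 0(z): 10
  start at 2(x): 4
sum over floor = 14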